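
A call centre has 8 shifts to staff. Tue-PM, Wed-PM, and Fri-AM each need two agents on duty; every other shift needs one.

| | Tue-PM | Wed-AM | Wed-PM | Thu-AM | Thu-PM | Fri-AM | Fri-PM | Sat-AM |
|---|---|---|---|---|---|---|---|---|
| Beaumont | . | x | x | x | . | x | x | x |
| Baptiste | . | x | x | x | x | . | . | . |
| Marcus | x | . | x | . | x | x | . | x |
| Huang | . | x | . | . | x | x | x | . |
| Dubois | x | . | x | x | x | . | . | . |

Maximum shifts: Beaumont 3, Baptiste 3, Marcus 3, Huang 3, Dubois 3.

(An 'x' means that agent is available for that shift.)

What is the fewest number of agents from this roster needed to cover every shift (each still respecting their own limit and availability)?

11 slots to fill and no one can take more than 3, so at least ⌈11/3⌉ = 4 agents are needed.
Beaumont, Baptiste, Marcus, and Dubois alone can cover everything: Tue-PM→Marcus+Dubois, Wed-AM→Beaumont, Wed-PM→Baptiste+Dubois, Thu-AM→Baptiste, Thu-PM→Baptiste, Fri-AM→Beaumont+Marcus, Fri-PM→Beaumont, Sat-AM→Marcus.

4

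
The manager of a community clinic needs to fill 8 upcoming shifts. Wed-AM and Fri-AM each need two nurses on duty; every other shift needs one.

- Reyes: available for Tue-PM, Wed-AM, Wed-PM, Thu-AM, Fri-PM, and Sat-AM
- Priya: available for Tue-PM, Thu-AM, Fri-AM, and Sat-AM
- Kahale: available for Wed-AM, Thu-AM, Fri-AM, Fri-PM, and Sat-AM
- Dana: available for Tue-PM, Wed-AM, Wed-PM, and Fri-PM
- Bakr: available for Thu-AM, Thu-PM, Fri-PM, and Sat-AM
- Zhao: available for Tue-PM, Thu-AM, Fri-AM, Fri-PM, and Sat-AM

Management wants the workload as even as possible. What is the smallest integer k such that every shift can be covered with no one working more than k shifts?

2

With 6 nurses and 10 worker-slots to fill, someone must work at least ⌈10/6⌉ = 2 shifts, so k ≥ 2.
k = 2 works: Tue-PM→Priya, Wed-AM→Reyes+Kahale, Wed-PM→Reyes, Thu-AM→Bakr, Thu-PM→Bakr, Fri-AM→Priya+Kahale, Fri-PM→Dana, Sat-AM→Zhao.
Loads: Reyes 2, Priya 2, Kahale 2, Dana 1, Bakr 2, Zhao 1 — all ≤ 2.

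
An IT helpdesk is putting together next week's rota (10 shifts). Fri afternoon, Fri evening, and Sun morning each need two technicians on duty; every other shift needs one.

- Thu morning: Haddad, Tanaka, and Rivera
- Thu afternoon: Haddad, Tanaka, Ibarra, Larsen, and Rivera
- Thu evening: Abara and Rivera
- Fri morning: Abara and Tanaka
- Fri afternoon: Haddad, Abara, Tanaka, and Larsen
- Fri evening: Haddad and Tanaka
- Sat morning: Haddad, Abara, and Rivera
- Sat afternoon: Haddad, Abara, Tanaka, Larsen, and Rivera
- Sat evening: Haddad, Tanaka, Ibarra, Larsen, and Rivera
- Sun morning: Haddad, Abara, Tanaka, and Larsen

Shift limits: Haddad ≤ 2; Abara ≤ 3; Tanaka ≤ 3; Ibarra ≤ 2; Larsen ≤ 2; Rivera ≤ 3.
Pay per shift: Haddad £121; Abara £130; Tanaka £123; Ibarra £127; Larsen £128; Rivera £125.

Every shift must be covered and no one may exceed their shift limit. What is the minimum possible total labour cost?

£1626

Fri evening can only be covered by Haddad and Tanaka, so that assignment is forced.
Picking the cheapest available technician for each shift independently would cost £1585, but that ignores the shift limits.
An optimal schedule: Thu morning→Haddad, Thu afternoon→Ibarra, Thu evening→Rivera, Fri morning→Tanaka, Fri afternoon→Tanaka+Larsen, Fri evening→Haddad+Tanaka, Sat morning→Rivera, Sat afternoon→Rivera, Sat evening→Ibarra, Sun morning→Larsen+Abara.
Total: 121 + 127 + 125 + 123 + 123 + 128 + 121 + 123 + 125 + 125 + 127 + 128 + 130 = £1626.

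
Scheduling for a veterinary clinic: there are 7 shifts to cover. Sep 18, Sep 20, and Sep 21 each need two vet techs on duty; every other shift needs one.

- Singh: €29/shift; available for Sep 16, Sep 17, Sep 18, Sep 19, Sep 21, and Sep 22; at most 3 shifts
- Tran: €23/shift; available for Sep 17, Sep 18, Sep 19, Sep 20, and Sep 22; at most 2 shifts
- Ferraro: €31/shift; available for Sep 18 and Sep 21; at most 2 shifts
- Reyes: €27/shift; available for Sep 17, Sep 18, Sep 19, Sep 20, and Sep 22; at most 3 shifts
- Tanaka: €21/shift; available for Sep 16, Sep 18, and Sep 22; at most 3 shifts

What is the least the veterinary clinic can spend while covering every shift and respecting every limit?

Sep 20 can only be covered by Tran and Reyes, so that assignment is forced.
Sep 21 can only be covered by Singh and Ferraro, so that assignment is forced.
Picking the cheapest available vet tech for each shift independently would cost €242, but that ignores the shift limits.
An optimal schedule: Sep 16→Tanaka, Sep 17→Tran, Sep 18→Tanaka+Reyes, Sep 19→Reyes, Sep 20→Tran+Reyes, Sep 21→Singh+Ferraro, Sep 22→Tanaka.
Total: 21 + 23 + 21 + 27 + 27 + 23 + 27 + 29 + 31 + 21 = €250.

€250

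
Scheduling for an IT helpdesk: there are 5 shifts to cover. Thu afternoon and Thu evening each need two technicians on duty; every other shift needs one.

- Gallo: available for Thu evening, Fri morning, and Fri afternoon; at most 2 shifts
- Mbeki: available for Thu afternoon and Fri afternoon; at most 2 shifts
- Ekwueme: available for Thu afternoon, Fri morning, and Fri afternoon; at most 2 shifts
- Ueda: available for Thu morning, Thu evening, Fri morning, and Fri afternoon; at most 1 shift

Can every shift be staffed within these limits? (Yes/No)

Total capacity is 7 and 7 slots are needed, so capacity alone doesn't rule it out.
Shifts {Thu morning, Thu evening} need 3 worker-slots in total, but the technicians available for any of those shifts (Gallo and Ueda) can supply at most 2 among them. So no valid schedule exists.

No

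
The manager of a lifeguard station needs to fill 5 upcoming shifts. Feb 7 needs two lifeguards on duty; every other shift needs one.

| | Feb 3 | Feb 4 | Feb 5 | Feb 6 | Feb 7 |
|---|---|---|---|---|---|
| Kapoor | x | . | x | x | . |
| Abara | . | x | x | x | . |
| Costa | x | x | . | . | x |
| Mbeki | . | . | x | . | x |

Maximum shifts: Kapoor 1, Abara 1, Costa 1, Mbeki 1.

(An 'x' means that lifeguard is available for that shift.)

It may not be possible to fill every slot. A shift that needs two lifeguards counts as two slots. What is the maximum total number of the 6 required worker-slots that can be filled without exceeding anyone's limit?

Total capacity across all lifeguards is 1+1+1+1 = 4, and 6 slots are needed, so at most 4 can be filled.
An assignment achieving 4: Feb 3→Kapoor, Feb 4→Abara, Feb 7→Costa+Mbeki.
Loads: Kapoor 1/1, Abara 1/1, Costa 1/1, Mbeki 1/1.

4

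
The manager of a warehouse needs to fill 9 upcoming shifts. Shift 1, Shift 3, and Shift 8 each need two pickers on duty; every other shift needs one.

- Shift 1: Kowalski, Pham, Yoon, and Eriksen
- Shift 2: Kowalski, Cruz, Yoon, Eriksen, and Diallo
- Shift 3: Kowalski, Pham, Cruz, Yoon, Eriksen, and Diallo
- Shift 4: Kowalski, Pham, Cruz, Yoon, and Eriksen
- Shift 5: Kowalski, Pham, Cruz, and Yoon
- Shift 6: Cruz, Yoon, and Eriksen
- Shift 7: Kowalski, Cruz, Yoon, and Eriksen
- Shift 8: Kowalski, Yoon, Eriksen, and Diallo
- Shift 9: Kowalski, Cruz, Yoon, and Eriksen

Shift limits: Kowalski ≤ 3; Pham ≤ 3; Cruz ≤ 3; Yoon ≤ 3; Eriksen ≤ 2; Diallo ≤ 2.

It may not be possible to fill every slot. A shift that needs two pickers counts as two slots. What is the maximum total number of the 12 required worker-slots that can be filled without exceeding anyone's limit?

Total capacity across all pickers is 3+3+3+3+2+2 = 16, and 12 slots are needed, so at most 12 can be filled.
An assignment achieving 12: Shift 1→Kowalski+Pham, Shift 2→Cruz, Shift 3→Pham+Yoon, Shift 4→Pham, Shift 5→Kowalski, Shift 6→Cruz, Shift 7→Kowalski, Shift 8→Yoon+Eriksen, Shift 9→Cruz.
Loads: Kowalski 3/3, Pham 3/3, Cruz 3/3, Yoon 2/3, Eriksen 1/2, Diallo 0/2.

12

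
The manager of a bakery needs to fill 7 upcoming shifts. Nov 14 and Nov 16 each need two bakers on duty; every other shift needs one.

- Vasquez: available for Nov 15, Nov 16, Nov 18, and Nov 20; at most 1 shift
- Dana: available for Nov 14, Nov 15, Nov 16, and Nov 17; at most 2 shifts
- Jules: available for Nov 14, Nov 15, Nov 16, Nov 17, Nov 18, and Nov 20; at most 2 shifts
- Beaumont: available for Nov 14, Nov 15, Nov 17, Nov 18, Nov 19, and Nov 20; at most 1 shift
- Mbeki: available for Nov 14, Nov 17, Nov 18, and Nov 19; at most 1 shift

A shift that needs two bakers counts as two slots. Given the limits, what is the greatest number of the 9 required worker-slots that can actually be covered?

7

Total capacity across all bakers is 1+2+2+1+1 = 7, and 9 slots are needed, so at most 7 can be filled.
An assignment achieving 7: Nov 14→Dana+Jules, Nov 16→Vasquez+Dana, Nov 17→Mbeki, Nov 19→Beaumont, Nov 20→Jules.
Loads: Vasquez 1/1, Dana 2/2, Jules 2/2, Beaumont 1/1, Mbeki 1/1.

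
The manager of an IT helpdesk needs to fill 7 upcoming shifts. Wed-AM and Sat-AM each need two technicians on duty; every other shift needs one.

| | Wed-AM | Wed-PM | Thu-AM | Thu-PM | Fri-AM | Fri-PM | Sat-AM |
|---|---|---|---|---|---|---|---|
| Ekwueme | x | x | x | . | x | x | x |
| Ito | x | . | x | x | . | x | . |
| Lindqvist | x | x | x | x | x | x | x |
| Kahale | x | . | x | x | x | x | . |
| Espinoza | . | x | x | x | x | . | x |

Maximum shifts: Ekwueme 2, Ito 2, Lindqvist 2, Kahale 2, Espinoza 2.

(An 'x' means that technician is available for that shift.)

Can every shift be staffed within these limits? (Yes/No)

Yes

One valid schedule: Wed-AM→Ito+Kahale, Wed-PM→Ekwueme, Thu-AM→Espinoza, Thu-PM→Ito, Fri-AM→Lindqvist, Fri-PM→Kahale, Sat-AM→Ekwueme+Lindqvist.
Loads: Ekwueme 2/2, Ito 2/2, Lindqvist 2/2, Kahale 2/2, Espinoza 1/2 — all within limits.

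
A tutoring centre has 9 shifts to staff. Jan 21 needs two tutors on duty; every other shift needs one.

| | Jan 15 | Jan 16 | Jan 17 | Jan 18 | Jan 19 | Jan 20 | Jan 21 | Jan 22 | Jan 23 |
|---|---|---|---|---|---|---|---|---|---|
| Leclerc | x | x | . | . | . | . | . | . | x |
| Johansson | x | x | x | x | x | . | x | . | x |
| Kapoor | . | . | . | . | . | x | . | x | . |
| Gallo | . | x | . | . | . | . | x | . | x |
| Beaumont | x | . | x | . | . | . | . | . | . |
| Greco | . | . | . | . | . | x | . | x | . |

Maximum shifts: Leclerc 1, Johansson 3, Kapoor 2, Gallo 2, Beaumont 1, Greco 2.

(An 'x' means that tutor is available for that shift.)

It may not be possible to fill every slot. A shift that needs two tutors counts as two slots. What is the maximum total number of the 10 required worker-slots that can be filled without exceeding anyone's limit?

9

Total capacity across all tutors is 1+3+2+2+1+2 = 11, and 10 slots are needed, so at most 10 can be filled.
An assignment achieving 9: Jan 15→Beaumont, Jan 16→Leclerc, Jan 17→Johansson, Jan 18→Johansson, Jan 19→Johansson, Jan 20→Kapoor, Jan 21→Gallo, Jan 22→Kapoor, Jan 23→Gallo.
Loads: Leclerc 1/1, Johansson 3/3, Kapoor 2/2, Gallo 2/2, Beaumont 1/1, Greco 0/2.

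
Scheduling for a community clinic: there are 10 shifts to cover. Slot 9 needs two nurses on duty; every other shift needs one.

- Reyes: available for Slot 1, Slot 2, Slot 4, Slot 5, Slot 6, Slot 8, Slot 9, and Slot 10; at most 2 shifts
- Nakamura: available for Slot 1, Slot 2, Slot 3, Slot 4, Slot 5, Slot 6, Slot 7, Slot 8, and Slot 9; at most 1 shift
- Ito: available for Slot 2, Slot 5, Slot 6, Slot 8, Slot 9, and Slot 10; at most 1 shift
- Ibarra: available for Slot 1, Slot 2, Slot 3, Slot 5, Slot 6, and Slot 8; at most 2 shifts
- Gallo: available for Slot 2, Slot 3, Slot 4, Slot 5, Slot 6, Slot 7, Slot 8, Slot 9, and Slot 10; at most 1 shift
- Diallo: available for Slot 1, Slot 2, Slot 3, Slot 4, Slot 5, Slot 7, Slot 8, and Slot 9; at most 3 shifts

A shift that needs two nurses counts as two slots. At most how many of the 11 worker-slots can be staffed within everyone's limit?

10

Total capacity across all nurses is 2+1+1+2+1+3 = 10, and 11 slots are needed, so at most 10 can be filled.
An assignment achieving 10: Slot 1→Reyes, Slot 2→Ibarra, Slot 3→Ibarra, Slot 4→Gallo, Slot 5→Diallo, Slot 6→Ito, Slot 7→Nakamura, Slot 8→Diallo, Slot 9→Diallo, Slot 10→Reyes.
Loads: Reyes 2/2, Nakamura 1/1, Ito 1/1, Ibarra 2/2, Gallo 1/1, Diallo 3/3.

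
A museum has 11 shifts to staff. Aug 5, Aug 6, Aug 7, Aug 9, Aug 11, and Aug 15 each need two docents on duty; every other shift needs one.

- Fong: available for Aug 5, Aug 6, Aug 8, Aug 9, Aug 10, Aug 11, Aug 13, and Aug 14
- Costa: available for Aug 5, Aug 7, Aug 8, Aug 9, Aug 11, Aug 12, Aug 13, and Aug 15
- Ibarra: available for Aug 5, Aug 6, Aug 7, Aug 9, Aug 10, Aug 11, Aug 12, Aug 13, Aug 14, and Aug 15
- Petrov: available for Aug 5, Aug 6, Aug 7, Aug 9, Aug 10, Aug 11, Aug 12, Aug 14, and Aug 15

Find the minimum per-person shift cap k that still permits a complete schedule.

With 4 docents and 17 worker-slots to fill, someone must work at least ⌈17/4⌉ = 5 shifts, so k ≥ 5.
k = 5 works: Aug 5→Costa+Ibarra, Aug 6→Fong+Ibarra, Aug 7→Costa+Ibarra, Aug 8→Fong, Aug 9→Costa+Petrov, Aug 10→Fong, Aug 11→Ibarra+Petrov, Aug 12→Costa, Aug 13→Fong, Aug 14→Fong, Aug 15→Costa+Ibarra.
Loads: Fong 5, Costa 5, Ibarra 5, Petrov 2 — all ≤ 5.

5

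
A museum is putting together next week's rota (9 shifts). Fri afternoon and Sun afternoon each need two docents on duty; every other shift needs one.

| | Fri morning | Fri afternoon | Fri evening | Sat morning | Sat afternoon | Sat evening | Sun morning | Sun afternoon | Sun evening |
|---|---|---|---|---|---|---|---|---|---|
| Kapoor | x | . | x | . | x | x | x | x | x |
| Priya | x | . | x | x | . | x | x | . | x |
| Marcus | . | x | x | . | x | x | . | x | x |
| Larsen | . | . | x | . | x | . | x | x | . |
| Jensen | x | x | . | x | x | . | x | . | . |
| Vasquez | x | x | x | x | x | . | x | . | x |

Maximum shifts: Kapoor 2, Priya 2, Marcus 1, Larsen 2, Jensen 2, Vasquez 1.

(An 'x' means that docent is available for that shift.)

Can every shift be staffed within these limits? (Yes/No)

No

Total capacity is 2+2+1+2+2+1 = 10 but 11 worker-slots are needed — infeasible.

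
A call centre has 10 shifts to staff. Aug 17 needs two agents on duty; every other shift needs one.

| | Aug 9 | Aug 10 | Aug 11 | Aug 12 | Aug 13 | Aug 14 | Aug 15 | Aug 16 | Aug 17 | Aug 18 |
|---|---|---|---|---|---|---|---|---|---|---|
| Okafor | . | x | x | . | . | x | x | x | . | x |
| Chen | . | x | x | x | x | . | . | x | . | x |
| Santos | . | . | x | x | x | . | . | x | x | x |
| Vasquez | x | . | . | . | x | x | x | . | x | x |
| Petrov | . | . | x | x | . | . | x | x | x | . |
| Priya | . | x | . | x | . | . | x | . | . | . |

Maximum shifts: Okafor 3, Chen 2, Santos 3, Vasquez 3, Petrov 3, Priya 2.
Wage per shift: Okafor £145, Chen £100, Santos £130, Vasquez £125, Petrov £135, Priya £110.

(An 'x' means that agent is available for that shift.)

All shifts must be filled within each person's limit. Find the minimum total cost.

£1320

Aug 9 can only be covered by Vasquez, so that assignment is forced.
Picking the cheapest available agent for each shift independently would cost £1215, but that ignores the shift limits.
An optimal schedule: Aug 9→Vasquez, Aug 10→Chen, Aug 11→Santos, Aug 12→Priya, Aug 13→Chen, Aug 14→Vasquez, Aug 15→Priya, Aug 16→Petrov, Aug 17→Vasquez+Santos, Aug 18→Santos.
Total: 125 + 100 + 130 + 110 + 100 + 125 + 110 + 135 + 125 + 130 + 130 = £1320.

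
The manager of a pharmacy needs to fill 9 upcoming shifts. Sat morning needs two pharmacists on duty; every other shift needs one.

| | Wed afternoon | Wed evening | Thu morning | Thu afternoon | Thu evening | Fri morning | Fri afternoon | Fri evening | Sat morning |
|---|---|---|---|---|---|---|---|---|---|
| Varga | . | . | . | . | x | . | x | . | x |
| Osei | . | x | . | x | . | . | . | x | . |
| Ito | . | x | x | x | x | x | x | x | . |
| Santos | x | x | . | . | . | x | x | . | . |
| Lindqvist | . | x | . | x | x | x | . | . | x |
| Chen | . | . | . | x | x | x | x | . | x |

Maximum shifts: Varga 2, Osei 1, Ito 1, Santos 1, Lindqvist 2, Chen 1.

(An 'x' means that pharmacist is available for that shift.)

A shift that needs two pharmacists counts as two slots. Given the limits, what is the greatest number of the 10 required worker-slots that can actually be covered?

Total capacity across all pharmacists is 2+1+1+1+2+1 = 8, and 10 slots are needed, so at most 8 can be filled.
An assignment achieving 8: Wed afternoon→Santos, Wed evening→Lindqvist, Thu morning→Ito, Thu afternoon→Chen, Thu evening→Varga, Fri evening→Osei, Sat morning→Varga+Lindqvist.
Loads: Varga 2/2, Osei 1/1, Ito 1/1, Santos 1/1, Lindqvist 2/2, Chen 1/1.

8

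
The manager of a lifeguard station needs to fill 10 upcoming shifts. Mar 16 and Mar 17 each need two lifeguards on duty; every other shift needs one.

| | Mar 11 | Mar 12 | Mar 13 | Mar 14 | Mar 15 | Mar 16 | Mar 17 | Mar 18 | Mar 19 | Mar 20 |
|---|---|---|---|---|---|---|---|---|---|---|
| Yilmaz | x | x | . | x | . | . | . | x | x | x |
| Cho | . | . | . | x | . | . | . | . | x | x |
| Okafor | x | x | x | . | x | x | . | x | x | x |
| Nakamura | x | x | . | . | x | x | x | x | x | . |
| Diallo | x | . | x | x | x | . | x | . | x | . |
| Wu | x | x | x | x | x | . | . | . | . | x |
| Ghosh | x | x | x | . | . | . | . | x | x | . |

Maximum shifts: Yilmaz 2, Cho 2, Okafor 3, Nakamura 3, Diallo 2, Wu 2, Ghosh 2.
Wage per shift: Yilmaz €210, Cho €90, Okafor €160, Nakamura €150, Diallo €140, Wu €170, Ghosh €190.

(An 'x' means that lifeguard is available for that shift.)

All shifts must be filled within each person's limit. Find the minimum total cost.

€1730

Mar 16 can only be covered by Okafor and Nakamura, so that assignment is forced.
Mar 17 can only be covered by Nakamura and Diallo, so that assignment is forced.
Picking the cheapest available lifeguard for each shift independently would cost €1590, but that ignores the shift limits.
An optimal schedule: Mar 11→Wu, Mar 12→Wu, Mar 13→Diallo, Mar 14→Cho, Mar 15→Nakamura, Mar 16→Nakamura+Okafor, Mar 17→Diallo+Nakamura, Mar 18→Okafor, Mar 19→Okafor, Mar 20→Cho.
Total: 170 + 170 + 140 + 90 + 150 + 150 + 160 + 140 + 150 + 160 + 160 + 90 = €1730.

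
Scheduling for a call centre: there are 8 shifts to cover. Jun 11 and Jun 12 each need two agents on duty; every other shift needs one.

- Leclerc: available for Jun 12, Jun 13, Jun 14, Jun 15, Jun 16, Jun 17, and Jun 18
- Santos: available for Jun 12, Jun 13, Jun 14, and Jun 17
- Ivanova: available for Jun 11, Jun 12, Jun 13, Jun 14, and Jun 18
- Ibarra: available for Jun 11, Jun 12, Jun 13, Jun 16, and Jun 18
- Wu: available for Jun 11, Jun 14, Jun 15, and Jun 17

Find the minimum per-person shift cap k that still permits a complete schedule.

2

With 5 agents and 10 worker-slots to fill, someone must work at least ⌈10/5⌉ = 2 shifts, so k ≥ 2.
k = 2 works: Jun 11→Ivanova+Ibarra, Jun 12→Santos+Ibarra, Jun 13→Santos, Jun 14→Wu, Jun 15→Leclerc, Jun 16→Leclerc, Jun 17→Wu, Jun 18→Ivanova.
Loads: Leclerc 2, Santos 2, Ivanova 2, Ibarra 2, Wu 2 — all ≤ 2.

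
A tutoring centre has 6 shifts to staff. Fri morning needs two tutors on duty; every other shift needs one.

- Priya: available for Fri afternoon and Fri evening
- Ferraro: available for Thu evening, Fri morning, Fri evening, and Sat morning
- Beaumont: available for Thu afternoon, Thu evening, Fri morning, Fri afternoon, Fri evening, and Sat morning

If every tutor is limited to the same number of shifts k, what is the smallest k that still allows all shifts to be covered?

3

With 3 tutors and 7 worker-slots to fill, someone must work at least ⌈7/3⌉ = 3 shifts, so k ≥ 3.
k = 3 works: Thu afternoon→Beaumont, Thu evening→Ferraro, Fri morning→Ferraro+Beaumont, Fri afternoon→Priya, Fri evening→Priya, Sat morning→Ferraro.
Loads: Priya 2, Ferraro 3, Beaumont 2 — all ≤ 3.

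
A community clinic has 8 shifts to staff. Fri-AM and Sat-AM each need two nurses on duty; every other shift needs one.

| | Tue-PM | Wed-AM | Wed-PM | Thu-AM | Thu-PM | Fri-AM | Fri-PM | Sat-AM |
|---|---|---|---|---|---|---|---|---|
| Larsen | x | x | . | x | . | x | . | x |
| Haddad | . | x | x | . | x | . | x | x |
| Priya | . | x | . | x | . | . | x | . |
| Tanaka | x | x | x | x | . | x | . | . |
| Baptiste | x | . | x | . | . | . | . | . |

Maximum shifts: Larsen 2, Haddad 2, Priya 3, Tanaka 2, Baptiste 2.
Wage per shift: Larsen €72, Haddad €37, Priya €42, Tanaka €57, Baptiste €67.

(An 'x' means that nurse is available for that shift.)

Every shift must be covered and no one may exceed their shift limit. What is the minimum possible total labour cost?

€525

Thu-PM can only be covered by Haddad, so that assignment is forced.
Fri-AM can only be covered by Larsen and Tanaka, so that assignment is forced.
Sat-AM can only be covered by Larsen and Haddad, so that assignment is forced.
Picking the cheapest available nurse for each shift independently would cost €485, but that ignores the shift limits.
An optimal schedule: Tue-PM→Tanaka, Wed-AM→Priya, Wed-PM→Baptiste, Thu-AM→Priya, Thu-PM→Haddad, Fri-AM→Larsen+Tanaka, Fri-PM→Priya, Sat-AM→Larsen+Haddad.
Total: 57 + 42 + 67 + 42 + 37 + 72 + 57 + 42 + 72 + 37 = €525.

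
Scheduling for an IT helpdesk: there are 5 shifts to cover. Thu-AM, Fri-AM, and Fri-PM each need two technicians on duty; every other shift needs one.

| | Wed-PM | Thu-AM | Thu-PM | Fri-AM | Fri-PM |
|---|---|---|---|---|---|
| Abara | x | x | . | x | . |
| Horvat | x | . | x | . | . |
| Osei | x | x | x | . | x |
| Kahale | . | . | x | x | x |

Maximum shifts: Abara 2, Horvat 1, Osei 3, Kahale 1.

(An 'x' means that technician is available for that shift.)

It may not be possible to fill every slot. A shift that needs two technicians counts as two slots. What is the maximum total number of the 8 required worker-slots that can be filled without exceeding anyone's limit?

Total capacity across all technicians is 2+1+3+1 = 7, and 8 slots are needed, so at most 7 can be filled.
An assignment achieving 7: Wed-PM→Horvat, Thu-AM→Abara+Osei, Thu-PM→Osei, Fri-AM→Abara+Kahale, Fri-PM→Osei.
Loads: Abara 2/2, Horvat 1/1, Osei 3/3, Kahale 1/1.

7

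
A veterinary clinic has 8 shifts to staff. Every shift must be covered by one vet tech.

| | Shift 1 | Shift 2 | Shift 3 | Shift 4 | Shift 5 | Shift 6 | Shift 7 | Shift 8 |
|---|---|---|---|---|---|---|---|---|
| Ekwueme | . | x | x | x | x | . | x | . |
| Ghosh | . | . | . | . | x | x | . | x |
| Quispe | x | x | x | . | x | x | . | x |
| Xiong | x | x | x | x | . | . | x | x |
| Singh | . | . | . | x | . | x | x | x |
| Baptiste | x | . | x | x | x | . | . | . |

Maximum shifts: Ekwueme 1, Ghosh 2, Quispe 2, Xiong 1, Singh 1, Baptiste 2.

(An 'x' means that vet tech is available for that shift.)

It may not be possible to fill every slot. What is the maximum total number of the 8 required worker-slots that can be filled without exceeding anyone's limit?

8

Total capacity across all vet techs is 1+2+2+1+1+2 = 9, and 8 slots are needed, so at most 8 can be filled.
An assignment achieving 8: Shift 1→Quispe, Shift 2→Ekwueme, Shift 3→Quispe, Shift 4→Singh, Shift 5→Baptiste, Shift 6→Ghosh, Shift 7→Xiong, Shift 8→Ghosh.
Loads: Ekwueme 1/1, Ghosh 2/2, Quispe 2/2, Xiong 1/1, Singh 1/1, Baptiste 1/2.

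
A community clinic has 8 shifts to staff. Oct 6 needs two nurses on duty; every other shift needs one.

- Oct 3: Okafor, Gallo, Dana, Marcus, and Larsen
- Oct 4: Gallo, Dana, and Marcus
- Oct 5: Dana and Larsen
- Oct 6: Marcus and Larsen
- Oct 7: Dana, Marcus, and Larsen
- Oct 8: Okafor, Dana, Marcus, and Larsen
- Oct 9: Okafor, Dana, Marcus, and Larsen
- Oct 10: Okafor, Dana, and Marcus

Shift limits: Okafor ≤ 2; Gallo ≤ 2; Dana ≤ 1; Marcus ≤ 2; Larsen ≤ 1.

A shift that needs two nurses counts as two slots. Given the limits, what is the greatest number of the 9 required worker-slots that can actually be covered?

Total capacity across all nurses is 2+2+1+2+1 = 8, and 9 slots are needed, so at most 8 can be filled.
An assignment achieving 8: Oct 3→Gallo, Oct 4→Gallo, Oct 5→Dana, Oct 6→Marcus+Larsen, Oct 7→Marcus, Oct 8→Okafor, Oct 10→Okafor.
Loads: Okafor 2/2, Gallo 2/2, Dana 1/1, Marcus 2/2, Larsen 1/1.

8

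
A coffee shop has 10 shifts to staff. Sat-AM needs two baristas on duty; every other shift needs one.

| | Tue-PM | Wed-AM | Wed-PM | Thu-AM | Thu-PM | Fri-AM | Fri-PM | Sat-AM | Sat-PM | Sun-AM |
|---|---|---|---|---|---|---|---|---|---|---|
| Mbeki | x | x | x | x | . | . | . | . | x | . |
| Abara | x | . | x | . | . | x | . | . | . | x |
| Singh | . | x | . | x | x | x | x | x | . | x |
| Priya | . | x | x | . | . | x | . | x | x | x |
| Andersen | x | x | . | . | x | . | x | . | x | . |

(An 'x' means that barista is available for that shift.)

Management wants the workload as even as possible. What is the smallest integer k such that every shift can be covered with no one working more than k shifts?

With 5 baristas and 11 worker-slots to fill, someone must work at least ⌈11/5⌉ = 3 shifts, so k ≥ 3.
k = 3 works: Tue-PM→Mbeki, Wed-AM→Priya, Wed-PM→Mbeki, Thu-AM→Mbeki, Thu-PM→Singh, Fri-AM→Abara, Fri-PM→Singh, Sat-AM→Singh+Priya, Sat-PM→Priya, Sun-AM→Abara.
Loads: Mbeki 3, Abara 2, Singh 3, Priya 3, Andersen 0 — all ≤ 3.

3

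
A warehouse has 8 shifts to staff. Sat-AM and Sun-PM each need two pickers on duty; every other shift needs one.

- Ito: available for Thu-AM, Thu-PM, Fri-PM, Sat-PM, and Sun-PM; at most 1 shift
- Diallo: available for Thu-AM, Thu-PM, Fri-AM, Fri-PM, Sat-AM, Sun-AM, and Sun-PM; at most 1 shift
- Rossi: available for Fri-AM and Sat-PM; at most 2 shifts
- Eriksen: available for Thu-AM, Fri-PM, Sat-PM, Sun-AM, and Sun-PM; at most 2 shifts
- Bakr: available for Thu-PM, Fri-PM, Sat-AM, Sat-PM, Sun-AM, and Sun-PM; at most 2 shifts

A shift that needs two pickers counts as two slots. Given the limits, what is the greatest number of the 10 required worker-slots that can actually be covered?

Total capacity across all pickers is 1+1+2+2+2 = 8, and 10 slots are needed, so at most 8 can be filled.
An assignment achieving 8: Thu-AM→Ito, Thu-PM→Bakr, Fri-AM→Rossi, Fri-PM→Eriksen, Sat-AM→Diallo+Bakr, Sat-PM→Rossi, Sun-AM→Eriksen.
Loads: Ito 1/1, Diallo 1/1, Rossi 2/2, Eriksen 2/2, Bakr 2/2.

8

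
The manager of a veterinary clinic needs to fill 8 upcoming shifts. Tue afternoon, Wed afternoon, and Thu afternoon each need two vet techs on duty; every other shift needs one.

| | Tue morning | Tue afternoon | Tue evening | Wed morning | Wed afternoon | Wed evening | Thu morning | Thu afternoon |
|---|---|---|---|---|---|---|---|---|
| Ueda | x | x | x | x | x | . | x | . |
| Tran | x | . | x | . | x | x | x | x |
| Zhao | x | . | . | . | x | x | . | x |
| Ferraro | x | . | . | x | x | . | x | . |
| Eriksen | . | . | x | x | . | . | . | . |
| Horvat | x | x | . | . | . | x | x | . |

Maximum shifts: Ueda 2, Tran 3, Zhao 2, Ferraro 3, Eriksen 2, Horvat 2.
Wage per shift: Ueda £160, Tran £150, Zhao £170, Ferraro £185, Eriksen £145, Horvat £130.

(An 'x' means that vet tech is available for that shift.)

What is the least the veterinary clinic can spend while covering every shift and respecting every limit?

Tue afternoon can only be covered by Ueda and Horvat, so that assignment is forced.
Thu afternoon can only be covered by Tran and Zhao, so that assignment is forced.
Picking the cheapest available vet tech for each shift independently would cost £1600, but that ignores the shift limits.
An optimal schedule: Tue morning→Tran, Tue afternoon→Horvat+Ueda, Tue evening→Eriksen, Wed morning→Eriksen, Wed afternoon→Ueda+Zhao, Wed evening→Horvat, Thu morning→Tran, Thu afternoon→Tran+Zhao.
Total: 150 + 130 + 160 + 145 + 145 + 160 + 170 + 130 + 150 + 150 + 170 = £1660.

£1660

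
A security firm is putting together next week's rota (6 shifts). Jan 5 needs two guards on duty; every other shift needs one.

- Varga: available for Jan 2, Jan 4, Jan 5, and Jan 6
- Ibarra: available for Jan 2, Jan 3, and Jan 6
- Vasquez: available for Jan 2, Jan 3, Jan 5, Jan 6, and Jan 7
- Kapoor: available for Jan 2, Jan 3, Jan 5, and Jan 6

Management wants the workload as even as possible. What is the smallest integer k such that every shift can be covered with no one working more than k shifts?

With 4 guards and 7 worker-slots to fill, someone must work at least ⌈7/4⌉ = 2 shifts, so k ≥ 2.
k = 2 works: Jan 2→Ibarra, Jan 3→Ibarra, Jan 4→Varga, Jan 5→Varga+Vasquez, Jan 6→Kapoor, Jan 7→Vasquez.
Loads: Varga 2, Ibarra 2, Vasquez 2, Kapoor 1 — all ≤ 2.

2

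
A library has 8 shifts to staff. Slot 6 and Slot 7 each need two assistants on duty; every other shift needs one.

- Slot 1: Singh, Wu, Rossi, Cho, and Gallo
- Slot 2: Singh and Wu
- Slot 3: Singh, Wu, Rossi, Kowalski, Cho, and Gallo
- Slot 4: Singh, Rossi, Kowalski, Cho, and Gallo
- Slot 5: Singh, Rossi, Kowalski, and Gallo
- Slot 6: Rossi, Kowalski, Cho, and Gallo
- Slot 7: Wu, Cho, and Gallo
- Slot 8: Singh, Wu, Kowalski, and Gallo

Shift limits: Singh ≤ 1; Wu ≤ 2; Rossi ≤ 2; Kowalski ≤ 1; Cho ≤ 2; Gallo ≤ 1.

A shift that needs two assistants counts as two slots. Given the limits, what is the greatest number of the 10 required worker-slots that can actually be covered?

9

Total capacity across all assistants is 1+2+2+1+2+1 = 9, and 10 slots are needed, so at most 9 can be filled.
An assignment achieving 9: Slot 1→Cho, Slot 2→Singh, Slot 4→Gallo, Slot 5→Rossi, Slot 6→Rossi+Kowalski, Slot 7→Wu+Cho, Slot 8→Wu.
Loads: Singh 1/1, Wu 2/2, Rossi 2/2, Kowalski 1/1, Cho 2/2, Gallo 1/1.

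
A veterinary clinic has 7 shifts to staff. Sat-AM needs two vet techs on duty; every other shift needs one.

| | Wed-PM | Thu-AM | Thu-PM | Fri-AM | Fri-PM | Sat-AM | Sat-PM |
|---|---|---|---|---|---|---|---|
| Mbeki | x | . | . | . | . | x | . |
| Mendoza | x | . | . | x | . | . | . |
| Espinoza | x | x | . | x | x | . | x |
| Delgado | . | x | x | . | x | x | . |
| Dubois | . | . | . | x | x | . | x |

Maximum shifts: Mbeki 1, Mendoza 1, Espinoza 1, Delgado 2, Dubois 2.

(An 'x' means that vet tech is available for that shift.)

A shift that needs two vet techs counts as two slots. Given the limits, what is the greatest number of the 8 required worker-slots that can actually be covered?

Total capacity across all vet techs is 1+1+1+2+2 = 7, and 8 slots are needed, so at most 7 can be filled.
An assignment achieving 7: Wed-PM→Mendoza, Thu-AM→Espinoza, Thu-PM→Delgado, Fri-AM→Dubois, Sat-AM→Mbeki+Delgado, Sat-PM→Dubois.
Loads: Mbeki 1/1, Mendoza 1/1, Espinoza 1/1, Delgado 2/2, Dubois 2/2.

7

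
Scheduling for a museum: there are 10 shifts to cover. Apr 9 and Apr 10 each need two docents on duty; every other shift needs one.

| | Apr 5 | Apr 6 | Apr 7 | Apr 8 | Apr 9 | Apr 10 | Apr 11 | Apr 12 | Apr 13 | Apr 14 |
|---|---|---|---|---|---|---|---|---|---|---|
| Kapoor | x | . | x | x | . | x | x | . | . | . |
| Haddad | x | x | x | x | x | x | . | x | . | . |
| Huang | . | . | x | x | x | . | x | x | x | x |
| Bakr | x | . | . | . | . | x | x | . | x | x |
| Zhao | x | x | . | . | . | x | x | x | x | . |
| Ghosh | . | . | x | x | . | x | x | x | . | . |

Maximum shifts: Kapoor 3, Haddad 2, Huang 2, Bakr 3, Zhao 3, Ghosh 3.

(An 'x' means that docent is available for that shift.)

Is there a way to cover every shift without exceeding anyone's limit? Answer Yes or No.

Yes

Apr 9 can only be covered by Haddad and Huang, so that assignment is forced.
One valid schedule: Apr 5→Kapoor, Apr 6→Haddad, Apr 7→Kapoor, Apr 8→Kapoor, Apr 9→Haddad+Huang, Apr 10→Bakr+Zhao, Apr 11→Bakr, Apr 12→Zhao, Apr 13→Bakr, Apr 14→Huang.
Loads: Kapoor 3/3, Haddad 2/2, Huang 2/2, Bakr 3/3, Zhao 2/3, Ghosh 0/3 — all within limits.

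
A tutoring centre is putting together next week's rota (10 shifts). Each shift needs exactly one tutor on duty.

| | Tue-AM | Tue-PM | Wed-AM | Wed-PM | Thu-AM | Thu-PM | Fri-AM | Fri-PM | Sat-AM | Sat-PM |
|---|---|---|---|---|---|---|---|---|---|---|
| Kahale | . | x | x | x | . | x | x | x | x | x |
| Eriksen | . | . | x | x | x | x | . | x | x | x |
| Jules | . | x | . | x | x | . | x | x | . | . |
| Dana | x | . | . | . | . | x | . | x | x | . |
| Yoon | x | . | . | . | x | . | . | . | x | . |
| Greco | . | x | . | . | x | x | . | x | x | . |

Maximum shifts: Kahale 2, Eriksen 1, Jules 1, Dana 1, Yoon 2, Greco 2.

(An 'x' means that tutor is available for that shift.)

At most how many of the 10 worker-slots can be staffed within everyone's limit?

9

Total capacity across all tutors is 2+1+1+1+2+2 = 9, and 10 slots are needed, so at most 9 can be filled.
An assignment achieving 9: Tue-AM→Dana, Tue-PM→Jules, Wed-AM→Kahale, Thu-AM→Yoon, Thu-PM→Greco, Fri-AM→Kahale, Fri-PM→Greco, Sat-AM→Yoon, Sat-PM→Eriksen.
Loads: Kahale 2/2, Eriksen 1/1, Jules 1/1, Dana 1/1, Yoon 2/2, Greco 2/2.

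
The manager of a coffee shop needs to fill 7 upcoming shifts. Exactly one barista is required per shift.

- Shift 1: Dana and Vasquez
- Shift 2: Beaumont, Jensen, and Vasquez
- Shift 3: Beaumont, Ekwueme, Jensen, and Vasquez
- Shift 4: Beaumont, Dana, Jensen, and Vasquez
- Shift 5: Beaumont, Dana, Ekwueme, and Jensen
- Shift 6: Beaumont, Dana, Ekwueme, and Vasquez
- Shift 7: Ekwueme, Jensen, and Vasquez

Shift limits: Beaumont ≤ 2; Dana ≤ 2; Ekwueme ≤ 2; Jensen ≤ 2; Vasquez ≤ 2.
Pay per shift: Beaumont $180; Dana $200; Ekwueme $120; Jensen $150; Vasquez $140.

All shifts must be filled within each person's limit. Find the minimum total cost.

Picking the cheapest available barista for each shift independently would cost $900, but that ignores the shift limits.
An optimal schedule: Shift 1→Vasquez, Shift 2→Vasquez, Shift 3→Ekwueme, Shift 4→Jensen, Shift 5→Jensen, Shift 6→Beaumont, Shift 7→Ekwueme.
Total: 140 + 140 + 120 + 150 + 150 + 180 + 120 = $1000.

$1000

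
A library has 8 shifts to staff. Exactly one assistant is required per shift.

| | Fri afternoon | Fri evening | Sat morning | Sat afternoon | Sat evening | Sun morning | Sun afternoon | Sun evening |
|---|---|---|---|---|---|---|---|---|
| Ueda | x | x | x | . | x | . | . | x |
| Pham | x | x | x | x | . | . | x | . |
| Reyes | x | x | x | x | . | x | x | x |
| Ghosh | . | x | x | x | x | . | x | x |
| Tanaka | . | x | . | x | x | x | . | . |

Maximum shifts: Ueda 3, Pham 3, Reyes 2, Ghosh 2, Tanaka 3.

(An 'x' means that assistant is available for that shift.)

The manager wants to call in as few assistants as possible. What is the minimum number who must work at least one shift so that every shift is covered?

8 slots to fill and no one can take more than 3, so at least ⌈8/3⌉ = 3 assistants are needed.
Ueda, Pham, and Reyes alone can cover everything: Fri afternoon→Ueda, Fri evening→Pham, Sat morning→Reyes, Sat afternoon→Pham, Sat evening→Ueda, Sun morning→Reyes, Sun afternoon→Pham, Sun evening→Ueda.

3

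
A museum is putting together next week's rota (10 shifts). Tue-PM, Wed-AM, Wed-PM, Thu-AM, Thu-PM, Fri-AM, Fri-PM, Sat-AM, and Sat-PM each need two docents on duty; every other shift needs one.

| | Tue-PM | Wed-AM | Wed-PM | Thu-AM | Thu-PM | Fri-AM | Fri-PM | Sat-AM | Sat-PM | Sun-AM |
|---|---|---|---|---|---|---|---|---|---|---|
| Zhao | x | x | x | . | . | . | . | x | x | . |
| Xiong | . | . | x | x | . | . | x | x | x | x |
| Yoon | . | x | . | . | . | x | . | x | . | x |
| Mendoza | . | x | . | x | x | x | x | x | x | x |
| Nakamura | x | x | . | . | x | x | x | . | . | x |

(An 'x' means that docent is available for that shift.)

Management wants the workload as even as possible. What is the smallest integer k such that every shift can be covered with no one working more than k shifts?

With 5 docents and 19 worker-slots to fill, someone must work at least ⌈19/5⌉ = 4 shifts, so k ≥ 4.
k = 4 works: Tue-PM→Zhao+Nakamura, Wed-AM→Yoon+Nakamura, Wed-PM→Zhao+Xiong, Thu-AM→Xiong+Mendoza, Thu-PM→Mendoza+Nakamura, Fri-AM→Yoon+Mendoza, Fri-PM→Xiong+Mendoza, Sat-AM→Zhao+Yoon, Sat-PM→Zhao+Xiong, Sun-AM→Yoon.
Loads: Zhao 4, Xiong 4, Yoon 4, Mendoza 4, Nakamura 3 — all ≤ 4.

4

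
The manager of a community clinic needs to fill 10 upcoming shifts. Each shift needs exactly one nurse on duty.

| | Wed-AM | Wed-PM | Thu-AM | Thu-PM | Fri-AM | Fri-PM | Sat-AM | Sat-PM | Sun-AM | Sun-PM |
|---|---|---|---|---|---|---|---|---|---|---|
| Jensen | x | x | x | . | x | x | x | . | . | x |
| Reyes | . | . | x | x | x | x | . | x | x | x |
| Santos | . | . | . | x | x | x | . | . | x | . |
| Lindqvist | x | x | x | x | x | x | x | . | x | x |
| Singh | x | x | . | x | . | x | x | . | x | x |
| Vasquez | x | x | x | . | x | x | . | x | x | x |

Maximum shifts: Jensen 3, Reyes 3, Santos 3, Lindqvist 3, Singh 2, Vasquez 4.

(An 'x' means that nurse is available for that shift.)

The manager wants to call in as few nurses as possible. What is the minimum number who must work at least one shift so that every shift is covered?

3

10 slots to fill and no one can take more than 4, so at least ⌈10/4⌉ = 3 nurses are needed.
Jensen, Reyes, and Vasquez alone can cover everything: Wed-AM→Jensen, Wed-PM→Jensen, Thu-AM→Vasquez, Thu-PM→Reyes, Fri-AM→Vasquez, Fri-PM→Vasquez, Sat-AM→Jensen, Sat-PM→Reyes, Sun-AM→Reyes, Sun-PM→Vasquez.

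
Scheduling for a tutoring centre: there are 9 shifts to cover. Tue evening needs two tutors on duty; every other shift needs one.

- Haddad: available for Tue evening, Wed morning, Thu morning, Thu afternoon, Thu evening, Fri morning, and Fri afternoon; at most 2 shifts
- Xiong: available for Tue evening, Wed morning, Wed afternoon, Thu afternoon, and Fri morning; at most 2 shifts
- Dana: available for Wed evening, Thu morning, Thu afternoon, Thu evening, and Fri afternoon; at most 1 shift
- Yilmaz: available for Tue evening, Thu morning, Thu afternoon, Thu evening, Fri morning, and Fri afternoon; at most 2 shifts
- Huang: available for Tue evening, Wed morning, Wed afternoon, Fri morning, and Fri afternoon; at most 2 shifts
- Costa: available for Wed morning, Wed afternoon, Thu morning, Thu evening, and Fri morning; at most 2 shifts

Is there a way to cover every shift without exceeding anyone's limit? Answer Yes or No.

Wed evening can only be covered by Dana, so that assignment is forced.
One valid schedule: Tue evening→Yilmaz+Huang, Wed morning→Haddad, Wed afternoon→Xiong, Wed evening→Dana, Thu morning→Haddad, Thu afternoon→Xiong, Thu evening→Yilmaz, Fri morning→Costa, Fri afternoon→Huang.
Loads: Haddad 2/2, Xiong 2/2, Dana 1/1, Yilmaz 2/2, Huang 2/2, Costa 1/2 — all within limits.

Yes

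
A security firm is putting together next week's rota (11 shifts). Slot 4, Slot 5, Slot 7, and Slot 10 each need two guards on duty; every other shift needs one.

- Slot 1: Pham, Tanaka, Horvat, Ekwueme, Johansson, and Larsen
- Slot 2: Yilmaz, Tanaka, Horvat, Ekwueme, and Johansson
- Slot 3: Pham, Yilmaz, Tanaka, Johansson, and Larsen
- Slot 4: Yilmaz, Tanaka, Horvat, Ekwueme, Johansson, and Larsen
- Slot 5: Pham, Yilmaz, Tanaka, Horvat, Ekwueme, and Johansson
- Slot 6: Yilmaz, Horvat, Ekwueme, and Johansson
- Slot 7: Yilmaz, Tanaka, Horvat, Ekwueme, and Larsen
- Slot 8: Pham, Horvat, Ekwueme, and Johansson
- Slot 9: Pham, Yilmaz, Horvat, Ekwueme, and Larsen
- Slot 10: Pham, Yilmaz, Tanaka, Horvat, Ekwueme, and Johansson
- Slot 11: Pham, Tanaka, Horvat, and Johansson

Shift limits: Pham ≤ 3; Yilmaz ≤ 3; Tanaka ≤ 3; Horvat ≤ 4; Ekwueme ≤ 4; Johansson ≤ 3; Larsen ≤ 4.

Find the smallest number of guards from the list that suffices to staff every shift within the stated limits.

15 slots to fill and no one can take more than 4, so at least ⌈15/4⌉ = 4 guards are needed.
Pham, Horvat, Ekwueme, and Larsen alone can cover everything: Slot 1→Larsen, Slot 2→Horvat, Slot 3→Pham, Slot 4→Horvat+Larsen, Slot 5→Pham+Ekwueme, Slot 6→Horvat, Slot 7→Ekwueme+Larsen, Slot 8→Ekwueme, Slot 9→Larsen, Slot 10→Horvat+Ekwueme, Slot 11→Pham.

4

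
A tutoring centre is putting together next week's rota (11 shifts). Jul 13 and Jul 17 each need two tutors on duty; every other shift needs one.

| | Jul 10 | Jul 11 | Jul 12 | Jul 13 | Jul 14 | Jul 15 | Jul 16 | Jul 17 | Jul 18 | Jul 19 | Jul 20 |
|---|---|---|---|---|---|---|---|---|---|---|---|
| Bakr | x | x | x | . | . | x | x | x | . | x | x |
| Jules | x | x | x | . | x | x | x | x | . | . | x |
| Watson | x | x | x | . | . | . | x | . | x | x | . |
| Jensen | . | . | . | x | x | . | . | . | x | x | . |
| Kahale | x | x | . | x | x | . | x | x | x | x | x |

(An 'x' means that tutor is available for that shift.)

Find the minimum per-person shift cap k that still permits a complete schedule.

3

With 5 tutors and 13 worker-slots to fill, someone must work at least ⌈13/5⌉ = 3 shifts, so k ≥ 3.
k = 3 works: Jul 10→Watson, Jul 11→Watson, Jul 12→Bakr, Jul 13→Jensen+Kahale, Jul 14→Jules, Jul 15→Bakr, Jul 16→Kahale, Jul 17→Bakr+Jules, Jul 18→Watson, Jul 19→Jensen, Jul 20→Jules.
Loads: Bakr 3, Jules 3, Watson 3, Jensen 2, Kahale 2 — all ≤ 3.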